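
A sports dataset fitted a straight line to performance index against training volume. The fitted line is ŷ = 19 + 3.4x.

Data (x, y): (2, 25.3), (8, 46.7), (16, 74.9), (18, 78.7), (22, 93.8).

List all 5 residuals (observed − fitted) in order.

x=2: ŷ = 19 + 3.4·2 = 25.8; e = 25.3 − 25.8 = -0.5
x=8: ŷ = 19 + 3.4·8 = 46.2; e = 46.7 − 46.2 = 0.5
x=16: ŷ = 19 + 3.4·16 = 73.4; e = 74.9 − 73.4 = 1.5
x=18: ŷ = 19 + 3.4·18 = 80.2; e = 78.7 − 80.2 = -1.5
x=22: ŷ = 19 + 3.4·22 = 93.8; e = 93.8 − 93.8 = 0

-0.5, 0.5, 1.5, -1.5, 0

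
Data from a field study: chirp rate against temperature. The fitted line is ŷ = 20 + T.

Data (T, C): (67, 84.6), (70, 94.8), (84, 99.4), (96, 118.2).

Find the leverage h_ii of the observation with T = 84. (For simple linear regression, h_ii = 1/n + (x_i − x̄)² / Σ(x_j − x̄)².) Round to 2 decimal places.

T̄ = (67 + 70 + 84 + 96)/4 = 79.25
Σ(T − T̄)² = 150.062 + 85.5625 + 22.5625 + 280.562 = 538.75
h = 1/4 + (4.75)²/538.75 = 0.25 + 0.0418794 = 0.29

h = 0.29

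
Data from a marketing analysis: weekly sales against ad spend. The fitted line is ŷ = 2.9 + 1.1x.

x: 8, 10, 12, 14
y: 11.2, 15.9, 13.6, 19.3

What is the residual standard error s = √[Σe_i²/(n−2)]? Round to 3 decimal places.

s = 2.398

x=8: ŷ = 2.9 + 1.1·8 = 11.7; e = 11.2 − 11.7 = -0.5
x=10: ŷ = 2.9 + 1.1·10 = 13.9; e = 15.9 − 13.9 = 2
x=12: ŷ = 2.9 + 1.1·12 = 16.1; e = 13.6 − 16.1 = -2.5
x=14: ŷ = 2.9 + 1.1·14 = 18.3; e = 19.3 − 18.3 = 1
SSE = 0.25 + 4 + 6.25 + 1 = 11.5
s = √(11.5/2) = √5.75 ≈ 2.398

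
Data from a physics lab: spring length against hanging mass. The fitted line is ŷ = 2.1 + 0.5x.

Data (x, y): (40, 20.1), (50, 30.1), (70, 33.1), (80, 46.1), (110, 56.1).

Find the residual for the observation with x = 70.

r = -4

ŷ = 2.1 + 0.5·70 = 37.1
r = 33.1 − 37.1 = -4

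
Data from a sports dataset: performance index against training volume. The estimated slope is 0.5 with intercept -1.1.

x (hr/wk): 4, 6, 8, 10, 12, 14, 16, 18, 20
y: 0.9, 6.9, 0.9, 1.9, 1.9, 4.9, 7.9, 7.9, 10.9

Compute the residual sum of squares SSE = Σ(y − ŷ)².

x=4: ŷ = -1.1 + 0.5·4 = 0.9; r = 0.9 − 0.9 = 0
x=6: ŷ = -1.1 + 0.5·6 = 1.9; r = 6.9 − 1.9 = 5
x=8: ŷ = -1.1 + 0.5·8 = 2.9; r = 0.9 − 2.9 = -2
x=10: ŷ = -1.1 + 0.5·10 = 3.9; r = 1.9 − 3.9 = -2
x=12: ŷ = -1.1 + 0.5·12 = 4.9; r = 1.9 − 4.9 = -3
x=14: ŷ = -1.1 + 0.5·14 = 5.9; r = 4.9 − 5.9 = -1
x=16: ŷ = -1.1 + 0.5·16 = 6.9; r = 7.9 − 6.9 = 1
x=18: ŷ = -1.1 + 0.5·18 = 7.9; r = 7.9 − 7.9 = 0
x=20: ŷ = -1.1 + 0.5·20 = 8.9; r = 10.9 − 8.9 = 2
SSE = 0 + 25 + 4 + 4 + 9 + 1 + 1 + 0 + 4 = 48

SSE = 48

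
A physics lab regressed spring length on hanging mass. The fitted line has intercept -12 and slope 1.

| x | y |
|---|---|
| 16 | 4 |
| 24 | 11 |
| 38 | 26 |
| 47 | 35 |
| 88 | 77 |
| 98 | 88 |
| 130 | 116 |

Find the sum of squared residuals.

SSE = 10

x=16: ŷ = -12 + 16 = 4; e = 4 − 4 = 0
x=24: ŷ = -12 + 24 = 12; e = 11 − 12 = -1
x=38: ŷ = -12 + 38 = 26; e = 26 − 26 = 0
x=47: ŷ = -12 + 47 = 35; e = 35 − 35 = 0
x=88: ŷ = -12 + 88 = 76; e = 77 − 76 = 1
x=98: ŷ = -12 + 98 = 86; e = 88 − 86 = 2
x=130: ŷ = -12 + 130 = 118; e = 116 − 118 = -2
SSE = 0 + 1 + 0 + 0 + 1 + 4 + 4 = 10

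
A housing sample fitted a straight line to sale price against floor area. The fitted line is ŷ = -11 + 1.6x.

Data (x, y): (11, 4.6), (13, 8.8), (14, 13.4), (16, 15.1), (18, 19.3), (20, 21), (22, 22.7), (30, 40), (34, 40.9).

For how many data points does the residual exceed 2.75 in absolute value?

1

x=11: ŷ = -11 + 1.6·11 = 6.6; e = 4.6 − 6.6 = -2
x=13: ŷ = -11 + 1.6·13 = 9.8; e = 8.8 − 9.8 = -1
x=14: ŷ = -11 + 1.6·14 = 11.4; e = 13.4 − 11.4 = 2
x=16: ŷ = -11 + 1.6·16 = 14.6; e = 15.1 − 14.6 = 0.5
x=18: ŷ = -11 + 1.6·18 = 17.8; e = 19.3 − 17.8 = 1.5
x=20: ŷ = -11 + 1.6·20 = 21; e = 21 − 21 = 0
x=22: ŷ = -11 + 1.6·22 = 24.2; e = 22.7 − 24.2 = -1.5
x=30: ŷ = -11 + 1.6·30 = 37; e = 40 − 37 = 3
x=34: ŷ = -11 + 1.6·34 = 43.4; e = 40.9 − 43.4 = -2.5
|e| > 2.75: x=30 (|e|=3) → 1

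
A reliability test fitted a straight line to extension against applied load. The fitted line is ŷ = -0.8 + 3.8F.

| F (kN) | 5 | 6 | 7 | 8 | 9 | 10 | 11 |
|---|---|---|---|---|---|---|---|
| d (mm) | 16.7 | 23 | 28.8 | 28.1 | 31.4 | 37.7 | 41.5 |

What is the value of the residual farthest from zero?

r = 3

F=5: ŷ = -0.8 + 3.8·5 = 18.2; r = 16.7 − 18.2 = -1.5
F=6: ŷ = -0.8 + 3.8·6 = 22; r = 23 − 22 = 1
F=7: ŷ = -0.8 + 3.8·7 = 25.8; r = 28.8 − 25.8 = 3
F=8: ŷ = -0.8 + 3.8·8 = 29.6; r = 28.1 − 29.6 = -1.5
F=9: ŷ = -0.8 + 3.8·9 = 33.4; r = 31.4 − 33.4 = -2
F=10: ŷ = -0.8 + 3.8·10 = 37.2; r = 37.7 − 37.2 = 0.5
F=11: ŷ = -0.8 + 3.8·11 = 41; r = 41.5 − 41 = 0.5
Largest |r| is 3 at F = 7, residual 3.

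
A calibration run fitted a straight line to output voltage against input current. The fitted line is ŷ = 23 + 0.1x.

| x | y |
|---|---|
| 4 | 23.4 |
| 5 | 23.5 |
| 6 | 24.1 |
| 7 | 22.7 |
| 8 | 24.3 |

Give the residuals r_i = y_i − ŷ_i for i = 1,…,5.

0, 0, 0.5, -1, 0.5

x=4: ŷ = 23 + 0.1·4 = 23.4; r = 23.4 − 23.4 = 0
x=5: ŷ = 23 + 0.1·5 = 23.5; r = 23.5 − 23.5 = 0
x=6: ŷ = 23 + 0.1·6 = 23.6; r = 24.1 − 23.6 = 0.5
x=7: ŷ = 23 + 0.1·7 = 23.7; r = 22.7 − 23.7 = -1
x=8: ŷ = 23 + 0.1·8 = 23.8; r = 24.3 − 23.8 = 0.5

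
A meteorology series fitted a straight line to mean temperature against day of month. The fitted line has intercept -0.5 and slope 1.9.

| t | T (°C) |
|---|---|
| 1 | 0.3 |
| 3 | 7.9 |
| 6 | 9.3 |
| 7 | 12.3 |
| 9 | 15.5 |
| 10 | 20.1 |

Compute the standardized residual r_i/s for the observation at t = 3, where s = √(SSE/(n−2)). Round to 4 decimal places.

t=1: ŷ = -0.5 + 1.9·1 = 1.4; r = 0.3 − 1.4 = -1.1
t=3: ŷ = -0.5 + 1.9·3 = 5.2; r = 7.9 − 5.2 = 2.7
t=6: ŷ = -0.5 + 1.9·6 = 10.9; r = 9.3 − 10.9 = -1.6
t=7: ŷ = -0.5 + 1.9·7 = 12.8; r = 12.3 − 12.8 = -0.5
t=9: ŷ = -0.5 + 1.9·9 = 16.6; r = 15.5 − 16.6 = -1.1
t=10: ŷ = -0.5 + 1.9·10 = 18.5; r = 20.1 − 18.5 = 1.6
SSE = 1.21 + 7.29 + 2.56 + 0.25 + 1.21 + 2.56 = 15.08
s = √(15.08/4) = 1.94165
r/s = 2.7 / 1.94165 = 1.3906

1.3906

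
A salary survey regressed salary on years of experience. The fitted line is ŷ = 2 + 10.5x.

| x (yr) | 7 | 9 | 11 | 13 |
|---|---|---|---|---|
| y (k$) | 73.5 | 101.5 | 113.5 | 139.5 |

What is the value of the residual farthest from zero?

e = 5

x=7: ŷ = 2 + 10.5·7 = 75.5; e = 73.5 − 75.5 = -2
x=9: ŷ = 2 + 10.5·9 = 96.5; e = 101.5 − 96.5 = 5
x=11: ŷ = 2 + 10.5·11 = 117.5; e = 113.5 − 117.5 = -4
x=13: ŷ = 2 + 10.5·13 = 138.5; e = 139.5 − 138.5 = 1
Largest |e| is 5 at x = 9, residual 5.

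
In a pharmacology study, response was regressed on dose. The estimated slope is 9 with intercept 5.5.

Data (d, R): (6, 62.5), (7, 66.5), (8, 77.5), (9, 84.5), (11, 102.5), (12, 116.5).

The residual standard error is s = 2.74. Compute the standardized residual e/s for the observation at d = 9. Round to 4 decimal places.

-0.7299

R̂ = 5.5 + 9·9 = 86.5
e = 84.5 − 86.5 = -2
e/s = -2 / 2.74 = -0.7299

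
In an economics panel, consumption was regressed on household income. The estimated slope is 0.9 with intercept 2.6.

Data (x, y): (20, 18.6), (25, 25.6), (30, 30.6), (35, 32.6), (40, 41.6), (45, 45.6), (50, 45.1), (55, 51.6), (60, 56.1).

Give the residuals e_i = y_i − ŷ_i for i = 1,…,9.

x=20: ŷ = 2.6 + 0.9·20 = 20.6; e = 18.6 − 20.6 = -2
x=25: ŷ = 2.6 + 0.9·25 = 25.1; e = 25.6 − 25.1 = 0.5
x=30: ŷ = 2.6 + 0.9·30 = 29.6; e = 30.6 − 29.6 = 1
x=35: ŷ = 2.6 + 0.9·35 = 34.1; e = 32.6 − 34.1 = -1.5
x=40: ŷ = 2.6 + 0.9·40 = 38.6; e = 41.6 − 38.6 = 3
x=45: ŷ = 2.6 + 0.9·45 = 43.1; e = 45.6 − 43.1 = 2.5
x=50: ŷ = 2.6 + 0.9·50 = 47.6; e = 45.1 − 47.6 = -2.5
x=55: ŷ = 2.6 + 0.9·55 = 52.1; e = 51.6 − 52.1 = -0.5
x=60: ŷ = 2.6 + 0.9·60 = 56.6; e = 56.1 − 56.6 = -0.5

-2, 0.5, 1, -1.5, 3, 2.5, -2.5, -0.5, -0.5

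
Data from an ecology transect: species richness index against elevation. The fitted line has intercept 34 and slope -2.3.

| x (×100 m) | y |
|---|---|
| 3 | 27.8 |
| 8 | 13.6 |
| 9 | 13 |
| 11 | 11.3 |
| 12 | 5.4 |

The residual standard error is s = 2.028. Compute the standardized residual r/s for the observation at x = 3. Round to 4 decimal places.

ŷ = 34 − 2.3·3 = 27.1
r = 27.8 − 27.1 = 0.7
r/s = 0.7 / 2.028 = 0.3452

0.3452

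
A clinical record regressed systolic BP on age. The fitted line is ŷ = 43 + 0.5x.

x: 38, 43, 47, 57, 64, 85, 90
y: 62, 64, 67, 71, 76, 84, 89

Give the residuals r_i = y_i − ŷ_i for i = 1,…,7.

0, -0.5, 0.5, -0.5, 1, -1.5, 1

x=38: ŷ = 43 + 0.5·38 = 62; r = 62 − 62 = 0
x=43: ŷ = 43 + 0.5·43 = 64.5; r = 64 − 64.5 = -0.5
x=47: ŷ = 43 + 0.5·47 = 66.5; r = 67 − 66.5 = 0.5
x=57: ŷ = 43 + 0.5·57 = 71.5; r = 71 − 71.5 = -0.5
x=64: ŷ = 43 + 0.5·64 = 75; r = 76 − 75 = 1
x=85: ŷ = 43 + 0.5·85 = 85.5; r = 84 − 85.5 = -1.5
x=90: ŷ = 43 + 0.5·90 = 88; r = 89 − 88 = 1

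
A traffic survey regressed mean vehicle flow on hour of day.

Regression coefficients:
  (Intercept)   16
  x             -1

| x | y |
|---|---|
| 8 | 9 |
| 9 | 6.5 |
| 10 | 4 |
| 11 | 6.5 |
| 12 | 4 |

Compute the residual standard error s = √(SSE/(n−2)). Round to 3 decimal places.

s = 1.581

x=8: ŷ = 16 − 8 = 8; r = 9 − 8 = 1
x=9: ŷ = 16 − 9 = 7; r = 6.5 − 7 = -0.5
x=10: ŷ = 16 − 10 = 6; r = 4 − 6 = -2
x=11: ŷ = 16 − 11 = 5; r = 6.5 − 5 = 1.5
x=12: ŷ = 16 − 12 = 4; r = 4 − 4 = 0
SSE = 1 + 0.25 + 4 + 2.25 + 0 = 7.5
s = √(7.5/3) = √2.5 ≈ 1.581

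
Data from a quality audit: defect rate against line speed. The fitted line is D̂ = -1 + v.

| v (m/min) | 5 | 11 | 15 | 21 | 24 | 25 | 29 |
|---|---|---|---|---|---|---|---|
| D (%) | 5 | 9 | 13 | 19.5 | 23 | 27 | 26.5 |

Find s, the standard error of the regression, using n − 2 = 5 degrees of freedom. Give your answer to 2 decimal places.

s = 1.70

v=5: D̂ = -1 + 5 = 4; r = 5 − 4 = 1
v=11: D̂ = -1 + 11 = 10; r = 9 − 10 = -1
v=15: D̂ = -1 + 15 = 14; r = 13 − 14 = -1
v=21: D̂ = -1 + 21 = 20; r = 19.5 − 20 = -0.5
v=24: D̂ = -1 + 24 = 23; r = 23 − 23 = 0
v=25: D̂ = -1 + 25 = 24; r = 27 − 24 = 3
v=29: D̂ = -1 + 29 = 28; r = 26.5 − 28 = -1.5
SSE = 1 + 1 + 1 + 0.25 + 0 + 9 + 2.25 = 14.5
s = √(14.5/5) = √2.9 ≈ 1.70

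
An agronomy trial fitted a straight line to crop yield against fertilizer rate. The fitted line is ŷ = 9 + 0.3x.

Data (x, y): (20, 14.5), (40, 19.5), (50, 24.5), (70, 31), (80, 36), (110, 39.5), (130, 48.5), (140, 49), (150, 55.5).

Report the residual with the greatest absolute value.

e = 3

x=20: ŷ = 9 + 0.3·20 = 15; e = 14.5 − 15 = -0.5
x=40: ŷ = 9 + 0.3·40 = 21; e = 19.5 − 21 = -1.5
x=50: ŷ = 9 + 0.3·50 = 24; e = 24.5 − 24 = 0.5
x=70: ŷ = 9 + 0.3·70 = 30; e = 31 − 30 = 1
x=80: ŷ = 9 + 0.3·80 = 33; e = 36 − 33 = 3
x=110: ŷ = 9 + 0.3·110 = 42; e = 39.5 − 42 = -2.5
x=130: ŷ = 9 + 0.3·130 = 48; e = 48.5 − 48 = 0.5
x=140: ŷ = 9 + 0.3·140 = 51; e = 49 − 51 = -2
x=150: ŷ = 9 + 0.3·150 = 54; e = 55.5 − 54 = 1.5
Largest |e| is 3 at x = 80, residual 3.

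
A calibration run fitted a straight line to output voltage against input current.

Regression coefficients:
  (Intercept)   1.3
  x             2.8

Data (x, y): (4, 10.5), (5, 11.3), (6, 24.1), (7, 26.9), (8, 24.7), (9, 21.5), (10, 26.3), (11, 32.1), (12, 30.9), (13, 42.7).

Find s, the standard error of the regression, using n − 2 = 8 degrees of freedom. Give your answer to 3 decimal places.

s = 4.583

x=4: ŷ = 1.3 + 2.8·4 = 12.5; e = 10.5 − 12.5 = -2
x=5: ŷ = 1.3 + 2.8·5 = 15.3; e = 11.3 − 15.3 = -4
x=6: ŷ = 1.3 + 2.8·6 = 18.1; e = 24.1 − 18.1 = 6
x=7: ŷ = 1.3 + 2.8·7 = 20.9; e = 26.9 − 20.9 = 6
x=8: ŷ = 1.3 + 2.8·8 = 23.7; e = 24.7 − 23.7 = 1
x=9: ŷ = 1.3 + 2.8·9 = 26.5; e = 21.5 − 26.5 = -5
x=10: ŷ = 1.3 + 2.8·10 = 29.3; e = 26.3 − 29.3 = -3
x=11: ŷ = 1.3 + 2.8·11 = 32.1; e = 32.1 − 32.1 = 0
x=12: ŷ = 1.3 + 2.8·12 = 34.9; e = 30.9 − 34.9 = -4
x=13: ŷ = 1.3 + 2.8·13 = 37.7; e = 42.7 − 37.7 = 5
SSE = 4 + 16 + 36 + 36 + 1 + 25 + 9 + 0 + 16 + 25 = 168
s = √(168/8) = √21 ≈ 4.583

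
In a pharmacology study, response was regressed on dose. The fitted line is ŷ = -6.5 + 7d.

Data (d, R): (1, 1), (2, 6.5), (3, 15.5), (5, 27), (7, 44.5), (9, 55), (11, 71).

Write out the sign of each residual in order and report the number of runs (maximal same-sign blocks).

d=1: ŷ = -6.5 + 7·1 = 0.5; e = 1 − 0.5 = 0.5
d=2: ŷ = -6.5 + 7·2 = 7.5; e = 6.5 − 7.5 = -1
d=3: ŷ = -6.5 + 7·3 = 14.5; e = 15.5 − 14.5 = 1
d=5: ŷ = -6.5 + 7·5 = 28.5; e = 27 − 28.5 = -1.5
d=7: ŷ = -6.5 + 7·7 = 42.5; e = 44.5 − 42.5 = 2
d=9: ŷ = -6.5 + 7·9 = 56.5; e = 55 − 56.5 = -1.5
d=11: ŷ = -6.5 + 7·11 = 70.5; e = 71 − 70.5 = 0.5
Signs: + − + − + − +
Runs: +×1, −×1, +×1, −×1, +×1, −×1, +×1 → 7

7 runs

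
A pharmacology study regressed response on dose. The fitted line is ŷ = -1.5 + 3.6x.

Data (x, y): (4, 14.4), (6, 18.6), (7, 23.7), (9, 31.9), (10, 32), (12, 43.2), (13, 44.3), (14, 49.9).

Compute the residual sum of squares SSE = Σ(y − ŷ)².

x=4: ŷ = -1.5 + 3.6·4 = 12.9; r = 14.4 − 12.9 = 1.5
x=6: ŷ = -1.5 + 3.6·6 = 20.1; r = 18.6 − 20.1 = -1.5
x=7: ŷ = -1.5 + 3.6·7 = 23.7; r = 23.7 − 23.7 = 0
x=9: ŷ = -1.5 + 3.6·9 = 30.9; r = 31.9 − 30.9 = 1
x=10: ŷ = -1.5 + 3.6·10 = 34.5; r = 32 − 34.5 = -2.5
x=12: ŷ = -1.5 + 3.6·12 = 41.7; r = 43.2 − 41.7 = 1.5
x=13: ŷ = -1.5 + 3.6·13 = 45.3; r = 44.3 − 45.3 = -1
x=14: ŷ = -1.5 + 3.6·14 = 48.9; r = 49.9 − 48.9 = 1
SSE = 2.25 + 2.25 + 0 + 1 + 6.25 + 2.25 + 1 + 1 = 16

SSE = 16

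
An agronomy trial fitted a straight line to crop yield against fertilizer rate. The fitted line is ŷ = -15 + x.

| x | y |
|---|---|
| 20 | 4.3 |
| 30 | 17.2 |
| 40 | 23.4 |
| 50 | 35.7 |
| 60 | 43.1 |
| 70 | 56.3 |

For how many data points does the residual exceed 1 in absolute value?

x=20: ŷ = -15 + 20 = 5; e = 4.3 − 5 = -0.7
x=30: ŷ = -15 + 30 = 15; e = 17.2 − 15 = 2.2
x=40: ŷ = -15 + 40 = 25; e = 23.4 − 25 = -1.6
x=50: ŷ = -15 + 50 = 35; e = 35.7 − 35 = 0.7
x=60: ŷ = -15 + 60 = 45; e = 43.1 − 45 = -1.9
x=70: ŷ = -15 + 70 = 55; e = 56.3 − 55 = 1.3
|e| > 1: x=30 (|e|=2.2), x=40 (|e|=1.6), x=60 (|e|=1.9), x=70 (|e|=1.3) → 4

4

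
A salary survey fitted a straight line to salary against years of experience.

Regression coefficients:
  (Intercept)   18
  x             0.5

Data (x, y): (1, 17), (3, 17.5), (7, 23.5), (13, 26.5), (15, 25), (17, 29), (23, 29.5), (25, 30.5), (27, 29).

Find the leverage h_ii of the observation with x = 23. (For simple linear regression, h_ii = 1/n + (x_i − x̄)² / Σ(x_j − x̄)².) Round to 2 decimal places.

x̄ = (1 + 3 + 7 + 13 + 15 + 17 + 23 + 25 + 27)/9 = 14.5556
Σ(x − x̄)² = 183.753 + 133.531 + 57.0864 + 2.41975 + 0.197531 + 5.97531 + 71.3086 + 109.086 + 154.864 = 718.222
h = 1/9 + (8.44444)²/718.222 = 0.111111 + 0.0992849 = 0.21

h = 0.21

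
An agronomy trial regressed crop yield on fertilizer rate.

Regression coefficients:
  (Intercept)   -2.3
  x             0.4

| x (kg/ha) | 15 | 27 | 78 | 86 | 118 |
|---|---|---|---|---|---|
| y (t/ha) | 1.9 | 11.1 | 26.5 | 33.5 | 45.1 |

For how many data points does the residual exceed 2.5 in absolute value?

1

x=15: ŷ = -2.3 + 0.4·15 = 3.7; e = 1.9 − 3.7 = -1.8
x=27: ŷ = -2.3 + 0.4·27 = 8.5; e = 11.1 − 8.5 = 2.6
x=78: ŷ = -2.3 + 0.4·78 = 28.9; e = 26.5 − 28.9 = -2.4
x=86: ŷ = -2.3 + 0.4·86 = 32.1; e = 33.5 − 32.1 = 1.4
x=118: ŷ = -2.3 + 0.4·118 = 44.9; e = 45.1 − 44.9 = 0.2
|e| > 2.5: x=27 (|e|=2.6) → 1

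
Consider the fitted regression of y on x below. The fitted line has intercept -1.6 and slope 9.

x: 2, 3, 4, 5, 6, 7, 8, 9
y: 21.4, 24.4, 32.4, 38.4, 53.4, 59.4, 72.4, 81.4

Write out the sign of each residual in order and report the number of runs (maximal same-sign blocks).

5 runs

x=2: ŷ = -1.6 + 9·2 = 16.4; r = 21.4 − 16.4 = 5
x=3: ŷ = -1.6 + 9·3 = 25.4; r = 24.4 − 25.4 = -1
x=4: ŷ = -1.6 + 9·4 = 34.4; r = 32.4 − 34.4 = -2
x=5: ŷ = -1.6 + 9·5 = 43.4; r = 38.4 − 43.4 = -5
x=6: ŷ = -1.6 + 9·6 = 52.4; r = 53.4 − 52.4 = 1
x=7: ŷ = -1.6 + 9·7 = 61.4; r = 59.4 − 61.4 = -2
x=8: ŷ = -1.6 + 9·8 = 70.4; r = 72.4 − 70.4 = 2
x=9: ŷ = -1.6 + 9·9 = 79.4; r = 81.4 − 79.4 = 2
Signs: + − − − + − + +
Runs: +×1, −×3, +×1, −×1, +×2 → 5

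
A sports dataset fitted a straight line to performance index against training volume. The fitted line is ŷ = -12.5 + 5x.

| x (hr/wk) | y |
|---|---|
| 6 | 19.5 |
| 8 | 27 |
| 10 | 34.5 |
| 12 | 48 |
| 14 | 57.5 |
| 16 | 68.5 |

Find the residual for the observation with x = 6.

ŷ = -12.5 + 5·6 = 17.5
e = 19.5 − 17.5 = 2

e = 2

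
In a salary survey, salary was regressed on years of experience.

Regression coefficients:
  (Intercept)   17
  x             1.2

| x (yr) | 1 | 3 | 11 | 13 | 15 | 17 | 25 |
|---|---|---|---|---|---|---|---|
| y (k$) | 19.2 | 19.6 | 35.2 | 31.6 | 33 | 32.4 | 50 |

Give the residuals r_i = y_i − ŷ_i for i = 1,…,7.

x=1: ŷ = 17 + 1.2·1 = 18.2; r = 19.2 − 18.2 = 1
x=3: ŷ = 17 + 1.2·3 = 20.6; r = 19.6 − 20.6 = -1
x=11: ŷ = 17 + 1.2·11 = 30.2; r = 35.2 − 30.2 = 5
x=13: ŷ = 17 + 1.2·13 = 32.6; r = 31.6 − 32.6 = -1
x=15: ŷ = 17 + 1.2·15 = 35; r = 33 − 35 = -2
x=17: ŷ = 17 + 1.2·17 = 37.4; r = 32.4 − 37.4 = -5
x=25: ŷ = 17 + 1.2·25 = 47; r = 50 − 47 = 3

1, -1, 5, -1, -2, -5, 3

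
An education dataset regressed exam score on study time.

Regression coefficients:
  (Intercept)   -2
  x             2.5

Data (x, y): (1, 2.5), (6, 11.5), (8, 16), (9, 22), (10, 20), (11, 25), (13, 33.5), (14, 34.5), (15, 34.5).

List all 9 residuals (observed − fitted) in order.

2, -1.5, -2, 1.5, -3, -0.5, 3, 1.5, -1

x=1: ŷ = -2 + 2.5·1 = 0.5; r = 2.5 − 0.5 = 2
x=6: ŷ = -2 + 2.5·6 = 13; r = 11.5 − 13 = -1.5
x=8: ŷ = -2 + 2.5·8 = 18; r = 16 − 18 = -2
x=9: ŷ = -2 + 2.5·9 = 20.5; r = 22 − 20.5 = 1.5
x=10: ŷ = -2 + 2.5·10 = 23; r = 20 − 23 = -3
x=11: ŷ = -2 + 2.5·11 = 25.5; r = 25 − 25.5 = -0.5
x=13: ŷ = -2 + 2.5·13 = 30.5; r = 33.5 − 30.5 = 3
x=14: ŷ = -2 + 2.5·14 = 33; r = 34.5 − 33 = 1.5
x=15: ŷ = -2 + 2.5·15 = 35.5; r = 34.5 − 35.5 = -1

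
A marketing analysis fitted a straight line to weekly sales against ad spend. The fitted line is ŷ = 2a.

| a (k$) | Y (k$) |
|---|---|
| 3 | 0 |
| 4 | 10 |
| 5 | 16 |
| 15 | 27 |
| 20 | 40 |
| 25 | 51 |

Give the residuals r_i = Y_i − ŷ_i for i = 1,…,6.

-6, 2, 6, -3, 0, 1

a=3: ŷ = 2·3 = 6; r = 0 − 6 = -6
a=4: ŷ = 2·4 = 8; r = 10 − 8 = 2
a=5: ŷ = 2·5 = 10; r = 16 − 10 = 6
a=15: ŷ = 2·15 = 30; r = 27 − 30 = -3
a=20: ŷ = 2·20 = 40; r = 40 − 40 = 0
a=25: ŷ = 2·25 = 50; r = 51 − 50 = 1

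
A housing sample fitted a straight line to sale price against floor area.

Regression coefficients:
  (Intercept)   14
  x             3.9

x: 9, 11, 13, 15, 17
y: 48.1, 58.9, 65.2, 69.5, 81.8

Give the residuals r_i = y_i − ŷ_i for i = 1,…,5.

-1, 2, 0.5, -3, 1.5

x=9: ŷ = 14 + 3.9·9 = 49.1; r = 48.1 − 49.1 = -1
x=11: ŷ = 14 + 3.9·11 = 56.9; r = 58.9 − 56.9 = 2
x=13: ŷ = 14 + 3.9·13 = 64.7; r = 65.2 − 64.7 = 0.5
x=15: ŷ = 14 + 3.9·15 = 72.5; r = 69.5 − 72.5 = -3
x=17: ŷ = 14 + 3.9·17 = 80.3; r = 81.8 − 80.3 = 1.5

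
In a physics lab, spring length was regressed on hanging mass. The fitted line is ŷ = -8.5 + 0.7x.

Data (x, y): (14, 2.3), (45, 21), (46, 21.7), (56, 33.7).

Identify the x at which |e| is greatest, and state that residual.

x=14: ŷ = -8.5 + 0.7·14 = 1.3; e = 2.3 − 1.3 = 1
x=45: ŷ = -8.5 + 0.7·45 = 23; e = 21 − 23 = -2
x=46: ŷ = -8.5 + 0.7·46 = 23.7; e = 21.7 − 23.7 = -2
x=56: ŷ = -8.5 + 0.7·56 = 30.7; e = 33.7 − 30.7 = 3
Largest |e| is 3 at x = 56, residual 3.

x = 56, e = 3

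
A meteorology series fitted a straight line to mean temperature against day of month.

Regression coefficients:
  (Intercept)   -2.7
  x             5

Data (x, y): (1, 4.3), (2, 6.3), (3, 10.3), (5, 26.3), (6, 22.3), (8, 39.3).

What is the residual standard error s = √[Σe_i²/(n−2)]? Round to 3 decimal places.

x=1: ŷ = -2.7 + 5·1 = 2.3; e = 4.3 − 2.3 = 2
x=2: ŷ = -2.7 + 5·2 = 7.3; e = 6.3 − 7.3 = -1
x=3: ŷ = -2.7 + 5·3 = 12.3; e = 10.3 − 12.3 = -2
x=5: ŷ = -2.7 + 5·5 = 22.3; e = 26.3 − 22.3 = 4
x=6: ŷ = -2.7 + 5·6 = 27.3; e = 22.3 − 27.3 = -5
x=8: ŷ = -2.7 + 5·8 = 37.3; e = 39.3 − 37.3 = 2
SSE = 4 + 1 + 4 + 16 + 25 + 4 = 54
s = √(54/4) = √13.5 ≈ 3.674

s = 3.674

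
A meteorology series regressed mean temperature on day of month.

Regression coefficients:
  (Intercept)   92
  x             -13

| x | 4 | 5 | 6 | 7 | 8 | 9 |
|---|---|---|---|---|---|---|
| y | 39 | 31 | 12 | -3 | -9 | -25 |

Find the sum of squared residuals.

SSE = 46

x=4: ŷ = 92 − 13·4 = 40; r = 39 − 40 = -1
x=5: ŷ = 92 − 13·5 = 27; r = 31 − 27 = 4
x=6: ŷ = 92 − 13·6 = 14; r = 12 − 14 = -2
x=7: ŷ = 92 − 13·7 = 1; r = -3 − 1 = -4
x=8: ŷ = 92 − 13·8 = -12; r = -9 − (-12) = 3
x=9: ŷ = 92 − 13·9 = -25; r = -25 − (-25) = 0
SSE = 1 + 16 + 4 + 16 + 9 + 0 = 46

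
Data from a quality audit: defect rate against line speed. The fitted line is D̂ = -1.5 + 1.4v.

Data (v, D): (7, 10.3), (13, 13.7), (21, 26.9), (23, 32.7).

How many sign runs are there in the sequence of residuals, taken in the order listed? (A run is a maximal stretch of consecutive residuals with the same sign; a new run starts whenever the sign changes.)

3 runs

v=7: D̂ = -1.5 + 1.4·7 = 8.3; e = 10.3 − 8.3 = 2
v=13: D̂ = -1.5 + 1.4·13 = 16.7; e = 13.7 − 16.7 = -3
v=21: D̂ = -1.5 + 1.4·21 = 27.9; e = 26.9 − 27.9 = -1
v=23: D̂ = -1.5 + 1.4·23 = 30.7; e = 32.7 − 30.7 = 2
Signs: + − − +
Runs: +×1, −×2, +×1 → 3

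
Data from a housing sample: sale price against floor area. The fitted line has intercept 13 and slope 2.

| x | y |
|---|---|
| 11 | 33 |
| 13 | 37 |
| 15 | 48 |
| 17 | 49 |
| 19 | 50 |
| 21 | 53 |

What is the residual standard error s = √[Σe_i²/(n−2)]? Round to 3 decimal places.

s = 3.240

x=11: ŷ = 13 + 2·11 = 35; e = 33 − 35 = -2
x=13: ŷ = 13 + 2·13 = 39; e = 37 − 39 = -2
x=15: ŷ = 13 + 2·15 = 43; e = 48 − 43 = 5
x=17: ŷ = 13 + 2·17 = 47; e = 49 − 47 = 2
x=19: ŷ = 13 + 2·19 = 51; e = 50 − 51 = -1
x=21: ŷ = 13 + 2·21 = 55; e = 53 − 55 = -2
SSE = 4 + 4 + 25 + 4 + 1 + 4 = 42
s = √(42/4) = √10.5 ≈ 3.240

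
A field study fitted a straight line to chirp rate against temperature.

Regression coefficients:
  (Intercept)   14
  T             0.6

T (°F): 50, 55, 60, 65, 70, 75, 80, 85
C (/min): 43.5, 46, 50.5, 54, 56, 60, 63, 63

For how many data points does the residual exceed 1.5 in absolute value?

1

T=50: ŷ = 14 + 0.6·50 = 44; e = 43.5 − 44 = -0.5
T=55: ŷ = 14 + 0.6·55 = 47; e = 46 − 47 = -1
T=60: ŷ = 14 + 0.6·60 = 50; e = 50.5 − 50 = 0.5
T=65: ŷ = 14 + 0.6·65 = 53; e = 54 − 53 = 1
T=70: ŷ = 14 + 0.6·70 = 56; e = 56 − 56 = 0
T=75: ŷ = 14 + 0.6·75 = 59; e = 60 − 59 = 1
T=80: ŷ = 14 + 0.6·80 = 62; e = 63 − 62 = 1
T=85: ŷ = 14 + 0.6·85 = 65; e = 63 − 65 = -2
|e| > 1.5: T=85 (|e|=2) → 1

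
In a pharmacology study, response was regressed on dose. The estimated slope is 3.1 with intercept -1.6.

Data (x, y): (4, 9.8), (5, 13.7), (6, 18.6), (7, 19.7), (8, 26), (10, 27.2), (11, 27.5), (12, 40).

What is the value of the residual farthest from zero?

r = -5

x=4: ŷ = -1.6 + 3.1·4 = 10.8; r = 9.8 − 10.8 = -1
x=5: ŷ = -1.6 + 3.1·5 = 13.9; r = 13.7 − 13.9 = -0.2
x=6: ŷ = -1.6 + 3.1·6 = 17; r = 18.6 − 17 = 1.6
x=7: ŷ = -1.6 + 3.1·7 = 20.1; r = 19.7 − 20.1 = -0.4
x=8: ŷ = -1.6 + 3.1·8 = 23.2; r = 26 − 23.2 = 2.8
x=10: ŷ = -1.6 + 3.1·10 = 29.4; r = 27.2 − 29.4 = -2.2
x=11: ŷ = -1.6 + 3.1·11 = 32.5; r = 27.5 − 32.5 = -5
x=12: ŷ = -1.6 + 3.1·12 = 35.6; r = 40 − 35.6 = 4.4
Largest |r| is 5 at x = 11, residual -5.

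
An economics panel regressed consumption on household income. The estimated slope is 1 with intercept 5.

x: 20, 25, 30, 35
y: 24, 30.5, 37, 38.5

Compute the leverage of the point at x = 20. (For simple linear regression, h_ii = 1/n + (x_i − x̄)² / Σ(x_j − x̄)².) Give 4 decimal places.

h = 0.7000

x̄ = (20 + 25 + 30 + 35)/4 = 27.5
Σ(x − x̄)² = 56.25 + 6.25 + 6.25 + 56.25 = 125
h = 1/4 + (-7.5)²/125 = 0.25 + 0.45 = 0.7000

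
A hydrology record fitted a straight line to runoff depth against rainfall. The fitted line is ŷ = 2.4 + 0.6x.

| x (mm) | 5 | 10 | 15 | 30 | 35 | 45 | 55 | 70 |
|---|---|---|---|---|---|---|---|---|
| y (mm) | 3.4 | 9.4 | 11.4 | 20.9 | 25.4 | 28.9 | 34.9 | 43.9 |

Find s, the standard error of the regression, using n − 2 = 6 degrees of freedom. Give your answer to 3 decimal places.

s = 1.291

x=5: ŷ = 2.4 + 0.6·5 = 5.4; r = 3.4 − 5.4 = -2
x=10: ŷ = 2.4 + 0.6·10 = 8.4; r = 9.4 − 8.4 = 1
x=15: ŷ = 2.4 + 0.6·15 = 11.4; r = 11.4 − 11.4 = 0
x=30: ŷ = 2.4 + 0.6·30 = 20.4; r = 20.9 − 20.4 = 0.5
x=35: ŷ = 2.4 + 0.6·35 = 23.4; r = 25.4 − 23.4 = 2
x=45: ŷ = 2.4 + 0.6·45 = 29.4; r = 28.9 − 29.4 = -0.5
x=55: ŷ = 2.4 + 0.6·55 = 35.4; r = 34.9 − 35.4 = -0.5
x=70: ŷ = 2.4 + 0.6·70 = 44.4; r = 43.9 − 44.4 = -0.5
SSE = 4 + 1 + 0 + 0.25 + 4 + 0.25 + 0.25 + 0.25 = 10
s = √(10/6) = √1.66667 ≈ 1.291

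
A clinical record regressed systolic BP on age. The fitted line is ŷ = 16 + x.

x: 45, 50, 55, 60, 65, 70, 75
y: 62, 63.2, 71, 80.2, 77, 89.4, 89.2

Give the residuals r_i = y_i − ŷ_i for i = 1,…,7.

1, -2.8, 0, 4.2, -4, 3.4, -1.8

x=45: ŷ = 16 + 45 = 61; r = 62 − 61 = 1
x=50: ŷ = 16 + 50 = 66; r = 63.2 − 66 = -2.8
x=55: ŷ = 16 + 55 = 71; r = 71 − 71 = 0
x=60: ŷ = 16 + 60 = 76; r = 80.2 − 76 = 4.2
x=65: ŷ = 16 + 65 = 81; r = 77 − 81 = -4
x=70: ŷ = 16 + 70 = 86; r = 89.4 − 86 = 3.4
x=75: ŷ = 16 + 75 = 91; r = 89.2 − 91 = -1.8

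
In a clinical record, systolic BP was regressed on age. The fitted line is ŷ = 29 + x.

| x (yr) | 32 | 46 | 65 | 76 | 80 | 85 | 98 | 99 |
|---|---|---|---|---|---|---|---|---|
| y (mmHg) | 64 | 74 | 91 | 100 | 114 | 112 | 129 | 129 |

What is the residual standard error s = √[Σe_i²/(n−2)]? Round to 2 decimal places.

x=32: ŷ = 29 + 32 = 61; e = 64 − 61 = 3
x=46: ŷ = 29 + 46 = 75; e = 74 − 75 = -1
x=65: ŷ = 29 + 65 = 94; e = 91 − 94 = -3
x=76: ŷ = 29 + 76 = 105; e = 100 − 105 = -5
x=80: ŷ = 29 + 80 = 109; e = 114 − 109 = 5
x=85: ŷ = 29 + 85 = 114; e = 112 − 114 = -2
x=98: ŷ = 29 + 98 = 127; e = 129 − 127 = 2
x=99: ŷ = 29 + 99 = 128; e = 129 − 128 = 1
SSE = 9 + 1 + 9 + 25 + 25 + 4 + 4 + 1 = 78
s = √(78/6) = √13 ≈ 3.61

s = 3.61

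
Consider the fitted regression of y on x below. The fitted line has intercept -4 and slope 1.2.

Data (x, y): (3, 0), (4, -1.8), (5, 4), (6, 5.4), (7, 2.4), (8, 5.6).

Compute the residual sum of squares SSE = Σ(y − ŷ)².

x=3: ŷ = -4 + 1.2·3 = -0.4; e = 0 − (-0.4) = 0.4
x=4: ŷ = -4 + 1.2·4 = 0.8; e = -1.8 − 0.8 = -2.6
x=5: ŷ = -4 + 1.2·5 = 2; e = 4 − 2 = 2
x=6: ŷ = -4 + 1.2·6 = 3.2; e = 5.4 − 3.2 = 2.2
x=7: ŷ = -4 + 1.2·7 = 4.4; e = 2.4 − 4.4 = -2
x=8: ŷ = -4 + 1.2·8 = 5.6; e = 5.6 − 5.6 = 0
SSE = 0.16 + 6.76 + 4 + 4.84 + 4 + 0 = 19.76

SSE = 19.76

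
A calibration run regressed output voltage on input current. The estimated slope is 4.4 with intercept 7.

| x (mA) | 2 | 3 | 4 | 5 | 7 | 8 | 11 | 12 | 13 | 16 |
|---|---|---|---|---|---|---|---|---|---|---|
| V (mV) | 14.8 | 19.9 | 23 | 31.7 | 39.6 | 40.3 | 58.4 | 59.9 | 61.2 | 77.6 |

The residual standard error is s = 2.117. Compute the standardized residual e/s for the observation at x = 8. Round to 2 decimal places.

-0.90

ŷ = 7 + 4.4·8 = 42.2
e = 40.3 − 42.2 = -1.9
e/s = -1.9 / 2.117 = -0.90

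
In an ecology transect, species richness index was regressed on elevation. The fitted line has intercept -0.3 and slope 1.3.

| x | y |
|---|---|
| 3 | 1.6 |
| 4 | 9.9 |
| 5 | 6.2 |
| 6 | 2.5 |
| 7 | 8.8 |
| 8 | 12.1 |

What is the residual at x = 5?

ŷ = -0.3 + 1.3·5 = 6.2
r = 6.2 − 6.2 = 0

r = 0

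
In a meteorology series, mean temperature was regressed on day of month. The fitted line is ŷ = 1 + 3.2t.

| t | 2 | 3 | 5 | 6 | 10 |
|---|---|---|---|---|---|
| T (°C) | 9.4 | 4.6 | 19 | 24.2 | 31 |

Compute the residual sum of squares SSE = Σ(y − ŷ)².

t=2: ŷ = 1 + 3.2·2 = 7.4; r = 9.4 − 7.4 = 2
t=3: ŷ = 1 + 3.2·3 = 10.6; r = 4.6 − 10.6 = -6
t=5: ŷ = 1 + 3.2·5 = 17; r = 19 − 17 = 2
t=6: ŷ = 1 + 3.2·6 = 20.2; r = 24.2 − 20.2 = 4
t=10: ŷ = 1 + 3.2·10 = 33; r = 31 − 33 = -2
SSE = 4 + 36 + 4 + 16 + 4 = 64

SSE = 64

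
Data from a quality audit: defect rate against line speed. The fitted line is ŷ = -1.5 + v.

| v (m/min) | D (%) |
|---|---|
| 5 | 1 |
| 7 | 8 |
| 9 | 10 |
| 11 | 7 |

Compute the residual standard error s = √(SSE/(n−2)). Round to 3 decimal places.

v=5: ŷ = -1.5 + 5 = 3.5; e = 1 − 3.5 = -2.5
v=7: ŷ = -1.5 + 7 = 5.5; e = 8 − 5.5 = 2.5
v=9: ŷ = -1.5 + 9 = 7.5; e = 10 − 7.5 = 2.5
v=11: ŷ = -1.5 + 11 = 9.5; e = 7 − 9.5 = -2.5
SSE = 6.25 + 6.25 + 6.25 + 6.25 = 25
s = √(25/2) = √12.5 ≈ 3.536

s = 3.536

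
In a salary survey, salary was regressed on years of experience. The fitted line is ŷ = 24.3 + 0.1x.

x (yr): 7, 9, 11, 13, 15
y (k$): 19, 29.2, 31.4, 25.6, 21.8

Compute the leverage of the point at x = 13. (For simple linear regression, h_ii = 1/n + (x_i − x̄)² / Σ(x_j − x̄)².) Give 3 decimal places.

h = 0.300

x̄ = (7 + 9 + 11 + 13 + 15)/5 = 11
Σ(x − x̄)² = 16 + 4 + 0 + 4 + 16 = 40
h = 1/5 + (2)²/40 = 0.2 + 0.1 = 0.300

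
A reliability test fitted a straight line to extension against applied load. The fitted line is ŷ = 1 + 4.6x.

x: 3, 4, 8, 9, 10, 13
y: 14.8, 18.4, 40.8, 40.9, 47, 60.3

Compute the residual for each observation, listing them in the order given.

x=3: ŷ = 1 + 4.6·3 = 14.8; r = 14.8 − 14.8 = 0
x=4: ŷ = 1 + 4.6·4 = 19.4; r = 18.4 − 19.4 = -1
x=8: ŷ = 1 + 4.6·8 = 37.8; r = 40.8 − 37.8 = 3
x=9: ŷ = 1 + 4.6·9 = 42.4; r = 40.9 − 42.4 = -1.5
x=10: ŷ = 1 + 4.6·10 = 47; r = 47 − 47 = 0
x=13: ŷ = 1 + 4.6·13 = 60.8; r = 60.3 − 60.8 = -0.5

0, -1, 3, -1.5, 0, -0.5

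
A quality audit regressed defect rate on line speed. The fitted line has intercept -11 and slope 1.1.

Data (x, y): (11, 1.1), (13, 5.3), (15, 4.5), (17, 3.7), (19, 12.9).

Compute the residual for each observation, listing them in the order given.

0, 2, -1, -4, 3

x=11: ŷ = -11 + 1.1·11 = 1.1; r = 1.1 − 1.1 = 0
x=13: ŷ = -11 + 1.1·13 = 3.3; r = 5.3 − 3.3 = 2
x=15: ŷ = -11 + 1.1·15 = 5.5; r = 4.5 − 5.5 = -1
x=17: ŷ = -11 + 1.1·17 = 7.7; r = 3.7 − 7.7 = -4
x=19: ŷ = -11 + 1.1·19 = 9.9; r = 12.9 − 9.9 = 3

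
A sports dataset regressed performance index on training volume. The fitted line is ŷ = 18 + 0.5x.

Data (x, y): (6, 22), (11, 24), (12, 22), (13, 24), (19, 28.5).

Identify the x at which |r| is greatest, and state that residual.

x=6: ŷ = 18 + 0.5·6 = 21; r = 22 − 21 = 1
x=11: ŷ = 18 + 0.5·11 = 23.5; r = 24 − 23.5 = 0.5
x=12: ŷ = 18 + 0.5·12 = 24; r = 22 − 24 = -2
x=13: ŷ = 18 + 0.5·13 = 24.5; r = 24 − 24.5 = -0.5
x=19: ŷ = 18 + 0.5·19 = 27.5; r = 28.5 − 27.5 = 1
Largest |r| is 2 at x = 12, residual -2.

x = 12, r = -2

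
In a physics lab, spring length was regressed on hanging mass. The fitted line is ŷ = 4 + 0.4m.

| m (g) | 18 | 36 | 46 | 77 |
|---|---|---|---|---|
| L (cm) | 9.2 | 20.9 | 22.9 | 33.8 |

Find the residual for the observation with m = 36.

ŷ = 4 + 0.4·36 = 18.4
e = 20.9 − 18.4 = 2.5

e = 2.5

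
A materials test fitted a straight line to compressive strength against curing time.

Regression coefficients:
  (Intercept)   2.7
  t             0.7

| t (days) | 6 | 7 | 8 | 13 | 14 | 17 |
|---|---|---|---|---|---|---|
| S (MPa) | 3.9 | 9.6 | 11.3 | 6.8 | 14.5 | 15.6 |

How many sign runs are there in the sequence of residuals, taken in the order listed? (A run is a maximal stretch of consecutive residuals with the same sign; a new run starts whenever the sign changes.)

t=6: ŷ = 2.7 + 0.7·6 = 6.9; r = 3.9 − 6.9 = -3
t=7: ŷ = 2.7 + 0.7·7 = 7.6; r = 9.6 − 7.6 = 2
t=8: ŷ = 2.7 + 0.7·8 = 8.3; r = 11.3 − 8.3 = 3
t=13: ŷ = 2.7 + 0.7·13 = 11.8; r = 6.8 − 11.8 = -5
t=14: ŷ = 2.7 + 0.7·14 = 12.5; r = 14.5 − 12.5 = 2
t=17: ŷ = 2.7 + 0.7·17 = 14.6; r = 15.6 − 14.6 = 1
Signs: − + + − + +
Runs: −×1, +×2, −×1, +×2 → 4

4 runs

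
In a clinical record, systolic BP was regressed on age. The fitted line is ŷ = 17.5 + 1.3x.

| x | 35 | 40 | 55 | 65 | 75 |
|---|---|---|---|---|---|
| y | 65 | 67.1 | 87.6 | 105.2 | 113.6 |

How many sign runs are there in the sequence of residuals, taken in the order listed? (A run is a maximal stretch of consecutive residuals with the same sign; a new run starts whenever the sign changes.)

x=35: ŷ = 17.5 + 1.3·35 = 63; r = 65 − 63 = 2
x=40: ŷ = 17.5 + 1.3·40 = 69.5; r = 67.1 − 69.5 = -2.4
x=55: ŷ = 17.5 + 1.3·55 = 89; r = 87.6 − 89 = -1.4
x=65: ŷ = 17.5 + 1.3·65 = 102; r = 105.2 − 102 = 3.2
x=75: ŷ = 17.5 + 1.3·75 = 115; r = 113.6 − 115 = -1.4
Signs: + − − + −
Runs: +×1, −×2, +×1, −×1 → 4

4 runs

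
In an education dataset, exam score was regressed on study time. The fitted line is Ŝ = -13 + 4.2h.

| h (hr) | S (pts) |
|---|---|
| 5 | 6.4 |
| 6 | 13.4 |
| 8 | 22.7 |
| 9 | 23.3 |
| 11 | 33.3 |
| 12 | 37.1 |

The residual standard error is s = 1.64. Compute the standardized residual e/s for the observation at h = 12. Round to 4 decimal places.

Ŝ = -13 + 4.2·12 = 37.4
e = 37.1 − 37.4 = -0.3
e/s = -0.3 / 1.64 = -0.1829

-0.1829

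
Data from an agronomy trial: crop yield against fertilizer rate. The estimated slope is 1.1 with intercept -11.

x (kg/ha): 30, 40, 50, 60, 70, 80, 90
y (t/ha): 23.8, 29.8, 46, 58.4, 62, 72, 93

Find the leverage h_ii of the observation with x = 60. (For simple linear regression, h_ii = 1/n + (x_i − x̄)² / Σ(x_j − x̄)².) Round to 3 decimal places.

x̄ = (30 + 40 + 50 + 60 + 70 + 80 + 90)/7 = 60
Σ(x − x̄)² = 900 + 400 + 100 + 0 + 100 + 400 + 900 = 2800
h = 1/7 + (0)²/2800 = 0.142857 + 0 = 0.143

h = 0.143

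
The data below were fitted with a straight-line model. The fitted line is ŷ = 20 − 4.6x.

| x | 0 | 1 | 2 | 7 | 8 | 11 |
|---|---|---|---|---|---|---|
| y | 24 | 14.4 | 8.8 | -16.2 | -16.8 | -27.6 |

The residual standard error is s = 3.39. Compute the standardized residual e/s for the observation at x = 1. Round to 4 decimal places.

-0.2950

ŷ = 20 − 4.6·1 = 15.4
e = 14.4 − 15.4 = -1
e/s = -1 / 3.39 = -0.2950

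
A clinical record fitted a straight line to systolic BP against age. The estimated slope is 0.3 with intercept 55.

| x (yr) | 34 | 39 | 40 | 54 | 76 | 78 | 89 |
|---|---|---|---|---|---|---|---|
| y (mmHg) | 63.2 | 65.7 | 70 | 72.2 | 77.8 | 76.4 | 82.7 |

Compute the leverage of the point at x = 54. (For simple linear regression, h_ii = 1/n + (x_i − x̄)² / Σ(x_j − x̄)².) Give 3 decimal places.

h = 0.150

x̄ = (34 + 39 + 40 + 54 + 76 + 78 + 89)/7 = 58.5714
Σ(x − x̄)² = 603.755 + 383.041 + 344.898 + 20.898 + 303.755 + 377.469 + 925.898 = 2959.71
h = 1/7 + (-4.57143)²/2959.71 = 0.142857 + 0.0070608 = 0.150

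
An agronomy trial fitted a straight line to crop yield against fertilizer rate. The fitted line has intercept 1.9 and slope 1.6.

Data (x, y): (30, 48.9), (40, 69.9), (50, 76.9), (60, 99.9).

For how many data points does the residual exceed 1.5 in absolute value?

x=30: ŷ = 1.9 + 1.6·30 = 49.9; r = 48.9 − 49.9 = -1
x=40: ŷ = 1.9 + 1.6·40 = 65.9; r = 69.9 − 65.9 = 4
x=50: ŷ = 1.9 + 1.6·50 = 81.9; r = 76.9 − 81.9 = -5
x=60: ŷ = 1.9 + 1.6·60 = 97.9; r = 99.9 − 97.9 = 2
|r| > 1.5: x=40 (|r|=4), x=50 (|r|=5), x=60 (|r|=2) → 3

3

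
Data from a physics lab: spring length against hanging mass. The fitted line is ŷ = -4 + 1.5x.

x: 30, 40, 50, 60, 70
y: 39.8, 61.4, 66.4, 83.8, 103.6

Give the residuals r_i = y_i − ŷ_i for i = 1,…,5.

x=30: ŷ = -4 + 1.5·30 = 41; r = 39.8 − 41 = -1.2
x=40: ŷ = -4 + 1.5·40 = 56; r = 61.4 − 56 = 5.4
x=50: ŷ = -4 + 1.5·50 = 71; r = 66.4 − 71 = -4.6
x=60: ŷ = -4 + 1.5·60 = 86; r = 83.8 − 86 = -2.2
x=70: ŷ = -4 + 1.5·70 = 101; r = 103.6 − 101 = 2.6

-1.2, 5.4, -4.6, -2.2, 2.6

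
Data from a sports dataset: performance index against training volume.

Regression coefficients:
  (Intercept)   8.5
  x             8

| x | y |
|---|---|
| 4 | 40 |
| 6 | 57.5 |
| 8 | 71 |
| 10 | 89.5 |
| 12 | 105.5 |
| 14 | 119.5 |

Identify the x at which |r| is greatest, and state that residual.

x = 8, r = -1.5

x=4: ŷ = 8.5 + 8·4 = 40.5; r = 40 − 40.5 = -0.5
x=6: ŷ = 8.5 + 8·6 = 56.5; r = 57.5 − 56.5 = 1
x=8: ŷ = 8.5 + 8·8 = 72.5; r = 71 − 72.5 = -1.5
x=10: ŷ = 8.5 + 8·10 = 88.5; r = 89.5 − 88.5 = 1
x=12: ŷ = 8.5 + 8·12 = 104.5; r = 105.5 − 104.5 = 1
x=14: ŷ = 8.5 + 8·14 = 120.5; r = 119.5 − 120.5 = -1
Largest |r| is 1.5 at x = 8, residual -1.5.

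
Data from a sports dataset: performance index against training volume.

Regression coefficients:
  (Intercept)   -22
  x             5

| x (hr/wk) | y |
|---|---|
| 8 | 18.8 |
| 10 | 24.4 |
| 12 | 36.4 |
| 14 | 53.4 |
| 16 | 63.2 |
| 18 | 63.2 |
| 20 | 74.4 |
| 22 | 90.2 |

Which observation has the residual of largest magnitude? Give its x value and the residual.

x = 14, r = 5.4

x=8: ŷ = -22 + 5·8 = 18; r = 18.8 − 18 = 0.8
x=10: ŷ = -22 + 5·10 = 28; r = 24.4 − 28 = -3.6
x=12: ŷ = -22 + 5·12 = 38; r = 36.4 − 38 = -1.6
x=14: ŷ = -22 + 5·14 = 48; r = 53.4 − 48 = 5.4
x=16: ŷ = -22 + 5·16 = 58; r = 63.2 − 58 = 5.2
x=18: ŷ = -22 + 5·18 = 68; r = 63.2 − 68 = -4.8
x=20: ŷ = -22 + 5·20 = 78; r = 74.4 − 78 = -3.6
x=22: ŷ = -22 + 5·22 = 88; r = 90.2 − 88 = 2.2
Largest |r| is 5.4 at x = 14, residual 5.4.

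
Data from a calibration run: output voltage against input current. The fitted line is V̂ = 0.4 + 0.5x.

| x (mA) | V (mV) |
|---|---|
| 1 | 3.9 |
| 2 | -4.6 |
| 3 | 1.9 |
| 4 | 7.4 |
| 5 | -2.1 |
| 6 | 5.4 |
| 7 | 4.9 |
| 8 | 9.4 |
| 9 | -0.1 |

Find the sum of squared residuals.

x=1: V̂ = 0.4 + 0.5·1 = 0.9; r = 3.9 − 0.9 = 3
x=2: V̂ = 0.4 + 0.5·2 = 1.4; r = -4.6 − 1.4 = -6
x=3: V̂ = 0.4 + 0.5·3 = 1.9; r = 1.9 − 1.9 = 0
x=4: V̂ = 0.4 + 0.5·4 = 2.4; r = 7.4 − 2.4 = 5
x=5: V̂ = 0.4 + 0.5·5 = 2.9; r = -2.1 − 2.9 = -5
x=6: V̂ = 0.4 + 0.5·6 = 3.4; r = 5.4 − 3.4 = 2
x=7: V̂ = 0.4 + 0.5·7 = 3.9; r = 4.9 − 3.9 = 1
x=8: V̂ = 0.4 + 0.5·8 = 4.4; r = 9.4 − 4.4 = 5
x=9: V̂ = 0.4 + 0.5·9 = 4.9; r = -0.1 − 4.9 = -5
SSE = 9 + 36 + 0 + 25 + 25 + 4 + 1 + 25 + 25 = 150

SSE = 150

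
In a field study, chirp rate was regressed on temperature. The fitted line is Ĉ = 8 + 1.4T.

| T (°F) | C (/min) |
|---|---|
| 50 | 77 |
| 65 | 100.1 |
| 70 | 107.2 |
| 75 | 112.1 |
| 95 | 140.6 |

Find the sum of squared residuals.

SSE = 4.62

T=50: Ĉ = 8 + 1.4·50 = 78; e = 77 − 78 = -1
T=65: Ĉ = 8 + 1.4·65 = 99; e = 100.1 − 99 = 1.1
T=70: Ĉ = 8 + 1.4·70 = 106; e = 107.2 − 106 = 1.2
T=75: Ĉ = 8 + 1.4·75 = 113; e = 112.1 − 113 = -0.9
T=95: Ĉ = 8 + 1.4·95 = 141; e = 140.6 − 141 = -0.4
SSE = 1 + 1.21 + 1.44 + 0.81 + 0.16 = 4.62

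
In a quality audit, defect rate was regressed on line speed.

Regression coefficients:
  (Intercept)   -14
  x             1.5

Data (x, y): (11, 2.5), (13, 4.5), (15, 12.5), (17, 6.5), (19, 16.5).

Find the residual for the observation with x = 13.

ŷ = -14 + 1.5·13 = 5.5
e = 4.5 − 5.5 = -1

e = -1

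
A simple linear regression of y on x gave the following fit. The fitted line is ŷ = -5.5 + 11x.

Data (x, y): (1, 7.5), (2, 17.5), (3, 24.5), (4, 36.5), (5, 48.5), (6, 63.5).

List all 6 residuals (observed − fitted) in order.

x=1: ŷ = -5.5 + 11·1 = 5.5; e = 7.5 − 5.5 = 2
x=2: ŷ = -5.5 + 11·2 = 16.5; e = 17.5 − 16.5 = 1
x=3: ŷ = -5.5 + 11·3 = 27.5; e = 24.5 − 27.5 = -3
x=4: ŷ = -5.5 + 11·4 = 38.5; e = 36.5 − 38.5 = -2
x=5: ŷ = -5.5 + 11·5 = 49.5; e = 48.5 − 49.5 = -1
x=6: ŷ = -5.5 + 11·6 = 60.5; e = 63.5 − 60.5 = 3

2, 1, -3, -2, -1, 3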